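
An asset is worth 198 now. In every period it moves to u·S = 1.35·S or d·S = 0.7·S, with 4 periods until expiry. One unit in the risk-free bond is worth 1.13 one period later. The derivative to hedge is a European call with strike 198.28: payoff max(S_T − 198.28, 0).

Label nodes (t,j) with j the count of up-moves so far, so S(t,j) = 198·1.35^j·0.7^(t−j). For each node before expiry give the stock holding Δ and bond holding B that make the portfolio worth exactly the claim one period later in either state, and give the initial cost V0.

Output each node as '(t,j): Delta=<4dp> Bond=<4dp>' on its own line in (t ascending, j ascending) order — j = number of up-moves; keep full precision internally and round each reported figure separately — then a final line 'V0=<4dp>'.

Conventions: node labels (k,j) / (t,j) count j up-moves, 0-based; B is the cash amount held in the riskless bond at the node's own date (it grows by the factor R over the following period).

The replicating-portfolio and risk-neutral prices coincide; use p* = (1.13−0.7)/(1.35−0.7) = 0.6615 for the latter.
Expiry values: V(4,0)=0.0000, V(4,1)=0.0000, V(4,2)=0.0000, V(4,3)=142.7280, V(4,4)=459.3782
(3,0): S=67.9140. Δ = (V_up−V_dn)/(S_up−S_dn) = (0.0000−0.0000)/(91.6839−47.5398) = 0.0000. V = [p*·0.0000 + (1−p*)·0.0000]/1.13 = 0.0000. B = V − Δ·S = 0.0000.
(3,1): S=130.9770. Δ = (V_up−V_dn)/(S_up−S_dn) = (0.0000−0.0000)/(176.8189−91.6839) = 0.0000. V = [p*·0.0000 + (1−p*)·0.0000]/1.13 = 0.0000. B = V − Δ·S = 0.0000.
(3,2): S=252.5985. Δ = (V_up−V_dn)/(S_up−S_dn) = (142.7280−0.0000)/(341.0080−176.8190) = 0.8693. V = [p*·142.7280 + (1−p*)·0.0000]/1.13 = 83.5576. B = V − Δ·S = -136.0239.
(3,3): S=487.1543. Δ = (V_up−V_dn)/(S_up−S_dn) = (459.3782−142.7280)/(657.6582−341.0080) = 1.0000. V = [p*·459.3782 + (1−p*)·142.7280]/1.13 = 311.6852. B = V − Δ·S = -175.4690.
(2,0): S=97.0200. Δ = (V_up−V_dn)/(S_up−S_dn) = (0.0000−0.0000)/(130.9770−67.9140) = 0.0000. V = [p*·0.0000 + (1−p*)·0.0000]/1.13 = 0.0000. B = V − Δ·S = 0.0000.
(2,1): S=187.1100. Δ = (V_up−V_dn)/(S_up−S_dn) = (83.5576−0.0000)/(252.5985−130.9770) = 0.6870. V = [p*·83.5576 + (1−p*)·0.0000]/1.13 = 48.9173. B = V − Δ·S = -79.6328.
(2,2): S=360.8550. Δ = (V_up−V_dn)/(S_up−S_dn) = (311.6852−83.5576)/(487.1543−252.5985) = 0.9726. V = [p*·311.6852 + (1−p*)·83.5576]/1.13 = 207.4980. B = V − Δ·S = -143.4676.
(1,0): S=138.6000. Δ = (V_up−V_dn)/(S_up−S_dn) = (48.9173−0.0000)/(187.1100−97.0200) = 0.5430. V = [p*·48.9173 + (1−p*)·0.0000]/1.13 = 28.6378. B = V − Δ·S = -46.6196.
(1,1): S=267.3000. Δ = (V_up−V_dn)/(S_up−S_dn) = (207.4980−48.9173)/(360.8550−187.1100) = 0.9127. V = [p*·207.4980 + (1−p*)·48.9173]/1.13 = 136.1279. B = V − Δ·S = -107.8425.
(0,0): S=198.0000. Δ = (V_up−V_dn)/(S_up−S_dn) = (136.1279−28.6378)/(267.3000−138.6000) = 0.8352. V = [p*·136.1279 + (1−p*)·28.6378]/1.13 = 88.2714. B = V − Δ·S = -77.0981.
As a check, the time-0 holding Δ(0,0)·S0 + B(0,0) comes to 88.2714 — exactly V0.

(0,0): Delta=0.8352 Bond=-77.0981
(1,0): Delta=0.5430 Bond=-46.6196
(1,1): Delta=0.9127 Bond=-107.8425
(2,0): Delta=0.0000 Bond=0.0000
(2,1): Delta=0.6870 Bond=-79.6328
(2,2): Delta=0.9726 Bond=-143.4676
(3,0): Delta=0.0000 Bond=0.0000
(3,1): Delta=0.0000 Bond=0.0000
(3,2): Delta=0.8693 Bond=-136.0239
(3,3): Delta=1.0000 Bond=-175.4690
V0=88.2714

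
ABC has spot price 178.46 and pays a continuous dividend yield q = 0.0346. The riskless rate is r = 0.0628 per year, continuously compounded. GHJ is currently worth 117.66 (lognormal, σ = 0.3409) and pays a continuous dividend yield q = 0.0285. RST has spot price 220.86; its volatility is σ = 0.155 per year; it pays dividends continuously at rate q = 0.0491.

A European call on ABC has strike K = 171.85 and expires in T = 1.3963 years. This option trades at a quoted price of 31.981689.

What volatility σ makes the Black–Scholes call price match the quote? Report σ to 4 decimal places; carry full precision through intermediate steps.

sigma = 0.3283

At σ = 0.3283 the Black–Scholes value reproduces the quote:
σ√T = 0.3283·√1.3963 = 0.387936
d₁ = (ln(S/K) + (r−q+σ²/2)T) / (σ√T) = (ln(178.46/171.85) + (0.0628−0.0346+0.3283²/2)·1.3963) / 0.387936 = (0.037742 + 0.114623) / 0.387936 = 0.392759
d₂ = d₁ − σ√T = 0.392759 − 0.387936 = 0.004823
e^{−rT} = 0.916047
e^{−qT} = 0.952836
N(d₁) = 0.652751,  N(d₂) = 0.501924
V = S·e^{−qT}·N(d₁) − K·e^{−rT}·N(d₂) = 110.995904 − 79.014215 = 31.981689 (equal to the quote); since ∂V/∂σ > 0 for all σ, the implied volatility is unique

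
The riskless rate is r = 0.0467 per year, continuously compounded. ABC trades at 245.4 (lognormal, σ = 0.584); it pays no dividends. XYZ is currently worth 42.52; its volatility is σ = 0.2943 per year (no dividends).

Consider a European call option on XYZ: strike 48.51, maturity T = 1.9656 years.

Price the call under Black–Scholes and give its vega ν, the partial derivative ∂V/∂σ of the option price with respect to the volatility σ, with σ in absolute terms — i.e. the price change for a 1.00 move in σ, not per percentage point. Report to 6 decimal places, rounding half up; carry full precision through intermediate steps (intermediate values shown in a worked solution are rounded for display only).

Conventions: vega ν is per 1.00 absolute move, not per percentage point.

price = 6.256716
ν = 23.640362

σ√T = 0.2943·√1.9656 = 0.412608
d₁ = (ln(S/K) + (r+σ²/2)T) / (σ√T) = (ln(42.52/48.51) + (0.0467+0.2943²/2)·1.9656) / 0.412608 = (-0.131795 + 0.176916) / 0.412608 = 0.109355
d₂ = d₁ − σ√T = 0.109355 − 0.412608 = -0.303253
e^{−rT} = 0.912294
N(d₁) = 0.543540,  N(d₂) = 0.380849
Call price V = S·N(d₁) − K·e^{−rT}·N(d₂) = 23.111305 − 16.854589 = 6.256716
φ(d₁) = (1/√(2π))·e^{−d₁²/2} = 0.396564
ν = S·φ(d₁)·√T = 23.640362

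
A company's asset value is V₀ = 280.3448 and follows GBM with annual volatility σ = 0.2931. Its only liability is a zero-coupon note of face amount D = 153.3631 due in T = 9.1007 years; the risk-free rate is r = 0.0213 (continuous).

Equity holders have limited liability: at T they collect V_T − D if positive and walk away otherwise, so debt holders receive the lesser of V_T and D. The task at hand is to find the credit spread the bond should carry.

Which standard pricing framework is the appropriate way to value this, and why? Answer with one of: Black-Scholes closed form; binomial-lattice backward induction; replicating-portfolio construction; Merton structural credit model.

framework: Merton structural credit model

Key observation: the data describe a firm's assets (V₀ = 280.3448, GBM) and a single zero-coupon debt of face 153.3631, so credit quantities follow from equity-as-call in the structural model.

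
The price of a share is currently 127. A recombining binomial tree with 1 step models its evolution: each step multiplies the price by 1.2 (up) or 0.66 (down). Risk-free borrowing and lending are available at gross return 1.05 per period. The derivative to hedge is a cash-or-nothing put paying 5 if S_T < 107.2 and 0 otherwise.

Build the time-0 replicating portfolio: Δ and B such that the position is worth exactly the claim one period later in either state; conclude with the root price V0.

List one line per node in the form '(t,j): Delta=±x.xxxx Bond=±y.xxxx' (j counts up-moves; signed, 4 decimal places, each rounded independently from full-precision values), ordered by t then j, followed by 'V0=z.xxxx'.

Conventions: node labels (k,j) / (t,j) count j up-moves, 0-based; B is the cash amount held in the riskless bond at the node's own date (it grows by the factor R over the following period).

(0,0): Delta=-0.0729 Bond=10.5820
V0=1.3228

Since d<R<u, set p* = (R−d)/(u−d) = 0.7222; price each node as the discounted p*-expectation of its children.
Payoffs at expiry: V(1,0)=5.0000, V(1,1)=0.0000
Node (0,0) S=127.0000: V=(p*·0.0000+(1−p*)·5.0000)/1.05=1.3228; Δ=(0.0000−5.0000)/(152.4000−83.8200)=-0.0729; B=V−Δ·S=10.5820
Sanity check at the root: Δ(0,0)·S0 + B(0,0) reproduces V0 = 1.3228.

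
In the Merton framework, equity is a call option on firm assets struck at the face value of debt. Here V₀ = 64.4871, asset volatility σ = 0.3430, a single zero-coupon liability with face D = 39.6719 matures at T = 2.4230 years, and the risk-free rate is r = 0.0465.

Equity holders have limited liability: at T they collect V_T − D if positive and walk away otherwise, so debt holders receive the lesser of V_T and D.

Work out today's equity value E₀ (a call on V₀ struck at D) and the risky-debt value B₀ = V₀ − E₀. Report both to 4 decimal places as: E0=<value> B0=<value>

E0=30.6837 B0=33.8034

Work the structural quantities from V₀ = 64.4871 against face 39.6719:
d₁ = [ln(V₀/D) + (r + σ²/2)T] / (σ√T)
   = [ln(64.4871/39.6719) + (0.0465 + 0.5·0.3430²)·2.4230] / (0.3430·√2.4230)
   = [0.485822 + 0.255201] / 0.533913 = 1.387909
d₂ = d₁ − σ√T = 1.387909 − 0.533913 = 0.853996
N(d₁) = 0.917418,  N(d₂) = 0.803446,  e^(−rT) = 0.893446
E₀ = V₀·N(d₁) − D·e^(−rT)·N(d₂)
   = 64.4871·0.917418 − 39.6719·0.893446·0.803446 = 30.683692
B₀ = V₀ − E₀ = 64.4871 − 30.683692 = 33.803408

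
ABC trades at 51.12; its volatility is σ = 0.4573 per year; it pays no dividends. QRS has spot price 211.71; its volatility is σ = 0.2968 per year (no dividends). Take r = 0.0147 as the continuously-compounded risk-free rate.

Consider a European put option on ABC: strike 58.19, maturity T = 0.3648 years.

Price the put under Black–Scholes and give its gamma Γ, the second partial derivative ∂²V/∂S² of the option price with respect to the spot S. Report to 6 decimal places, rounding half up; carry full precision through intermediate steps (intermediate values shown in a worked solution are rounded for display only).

σ√T = 0.4573·√0.3648 = 0.276203
d₁ = (ln(S/K) + (r+σ²/2)T) / (σ√T) = (ln(51.12/58.19) + (0.0147+0.4573²/2)·0.3648) / 0.276203 = (-0.129538 + 0.043507) / 0.276203 = -0.311477
d₂ = d₁ − σ√T = -0.311477 − 0.276203 = -0.587681
e^{−rT} = 0.994652
N(−d₁) = 0.622281,  N(−d₂) = 0.721627
Put price V = K·e^{−rT}·N(−d₂) − S·N(−d₁) = 41.766876 − 31.811014 = 9.955863
φ(d₁) = (1/√(2π))·e^{−d₁²/2} = 0.380052
Γ = φ(d₁) / (S·σ·√T) = 0.026917

price = 9.955863
Γ = 0.026917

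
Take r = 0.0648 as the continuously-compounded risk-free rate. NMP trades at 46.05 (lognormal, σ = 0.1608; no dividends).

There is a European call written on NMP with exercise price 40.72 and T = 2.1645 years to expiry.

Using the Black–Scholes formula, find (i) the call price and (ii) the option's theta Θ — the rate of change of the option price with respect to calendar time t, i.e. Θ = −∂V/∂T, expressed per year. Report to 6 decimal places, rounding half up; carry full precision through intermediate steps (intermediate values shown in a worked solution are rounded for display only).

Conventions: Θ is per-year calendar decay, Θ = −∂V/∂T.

σ√T = 0.1608·√2.1645 = 0.236573
d₁ = (ln(S/K) + (r+σ²/2)T) / (σ√T) = (ln(46.05/40.72) + (0.0648+0.1608²/2)·2.1645) / 0.236573 = (0.123008 + 0.168243) / 0.236573 = 1.231128
d₂ = d₁ − σ√T = 1.231128 − 0.236573 = 0.994555
e^{−rT} = 0.869133
N(d₁) = 0.890862,  N(d₂) = 0.840024
Call price V = S·N(d₁) − K·e^{−rT}·N(d₂) = 41.024215 − 29.729341 = 11.294874
φ(d₁) = (1/√(2π))·e^{−d₁²/2} = 0.186976
Θ = −S·φ(d₁)·σ/(2√T) − r·K·e^{−rT}·N(d₂) = −0.470535 − 1.926461 = -2.396997

price = 11.294874
Θ = -2.396997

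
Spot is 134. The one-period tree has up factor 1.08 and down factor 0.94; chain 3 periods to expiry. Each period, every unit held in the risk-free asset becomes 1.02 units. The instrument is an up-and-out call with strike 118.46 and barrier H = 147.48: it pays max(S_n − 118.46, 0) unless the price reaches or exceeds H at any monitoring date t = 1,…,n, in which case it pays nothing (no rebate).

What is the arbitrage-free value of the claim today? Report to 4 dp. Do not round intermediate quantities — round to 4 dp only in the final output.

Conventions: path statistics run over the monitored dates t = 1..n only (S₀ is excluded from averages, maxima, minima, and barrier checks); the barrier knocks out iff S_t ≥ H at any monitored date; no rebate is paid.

price = 10.2994

Under the martingale measure an up-move has probability p* = 0.5714; value the claim as the probability-weighted average of per-path payoffs, discounted 3 periods at R = 1.02.
Enumerate all 2^3 = 8 price paths (U = up ×1.08, D = down ×0.94); each path with k up-moves has probability p*^k·(1−p*)^(3−k).
DDD: M=125.9600, payoff=0.0000, prob=0.078717
UDD: M=144.7200, payoff=9.4146, prob=0.104956
DUD: M=136.0368, payoff=9.4146, prob=0.104956
UUD: M=156.2976, payoff=0.0000, prob=0.139942
DDU: M=127.8746, payoff=9.4146, prob=0.104956
UDU: M=146.9197, payoff=28.4597, prob=0.139942
DUU: M=146.9197, payoff=28.4597, prob=0.139942
UUU: M=168.8014, payoff=0.0000, prob=0.186589
Price = Σ prob·payoff / R^3 = 10.929771 / 1.061208 = 10.2994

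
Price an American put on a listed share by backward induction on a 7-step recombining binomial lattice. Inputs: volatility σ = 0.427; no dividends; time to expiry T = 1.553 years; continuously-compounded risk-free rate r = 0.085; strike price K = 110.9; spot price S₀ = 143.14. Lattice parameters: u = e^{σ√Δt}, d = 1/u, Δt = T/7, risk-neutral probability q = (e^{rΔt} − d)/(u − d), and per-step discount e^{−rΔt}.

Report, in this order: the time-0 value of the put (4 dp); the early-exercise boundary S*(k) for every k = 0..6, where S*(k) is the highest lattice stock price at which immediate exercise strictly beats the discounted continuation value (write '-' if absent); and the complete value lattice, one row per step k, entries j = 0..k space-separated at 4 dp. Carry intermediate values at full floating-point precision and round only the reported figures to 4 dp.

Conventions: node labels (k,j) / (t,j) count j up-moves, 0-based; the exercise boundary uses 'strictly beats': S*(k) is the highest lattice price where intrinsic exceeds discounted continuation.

Δt=0.22186  u=1.22278  d=0.81781  q=0.49690  discount=0.98132
step 7 (expiry): payoffs max(K−S,0) = 75.8788 58.5369 32.6076 0.0000 0.0000 0.0000 0.0000 0.0000
step 6: (k=6,j=0): S=42.8231, K−S=68.0769, hold=66.0052 ⇒ V=68.0769 exercise | (k=6,j=1): S=64.0283, K−S=46.8717, hold=44.7999 ⇒ V=46.8717 exercise | (k=6,j=2): S=95.7341, K−S=15.1659, hold=16.0986 ⇒ V=16.0986 continue | (k=6,j=3): S=143.1400, K−S=0.0000, hold=0.0000 ⇒ V=0.0000 continue | (k=6,j=4): S=214.0205, K−S=0.0000, hold=0.0000 ⇒ V=0.0000 continue | (k=6,j=5): S=319.9998, K−S=0.0000, hold=0.0000 ⇒ V=0.0000 continue | (k=6,j=6): S=478.4583, K−S=0.0000, hold=0.0000 ⇒ V=0.0000 continue  boundary S*=64.0283
step 5: (k=5,j=0): S=52.3631, K−S=58.5369, hold=56.4652 ⇒ V=58.5369 exercise | (k=5,j=1): S=78.2924, K−S=32.6076, hold=30.9907 ⇒ V=32.6076 exercise | (k=5,j=2): S=117.0614, K−S=0.0000, hold=7.9479 ⇒ V=7.9479 continue | (k=5,j=3): S=175.0283, K−S=0.0000, hold=0.0000 ⇒ V=0.0000 continue | (k=5,j=4): S=261.6993, K−S=0.0000, hold=0.0000 ⇒ V=0.0000 continue | (k=5,j=5): S=391.2884, K−S=0.0000, hold=0.0000 ⇒ V=0.0000 continue  boundary S*=78.2924
step 4: (k=4,j=0): S=64.0283, K−S=46.8717, hold=44.7999 ⇒ V=46.8717 exercise | (k=4,j=1): S=95.7341, K−S=15.1659, hold=19.9741 ⇒ V=19.9741 continue | (k=4,j=2): S=143.1400, K−S=0.0000, hold=3.9239 ⇒ V=3.9239 continue | (k=4,j=3): S=214.0205, K−S=0.0000, hold=0.0000 ⇒ V=0.0000 continue | (k=4,j=4): S=319.9998, K−S=0.0000, hold=0.0000 ⇒ V=0.0000 continue  boundary S*=64.0283
step 3: (k=3,j=0): S=78.2924, K−S=32.6076, hold=32.8804 ⇒ V=32.8804 continue | (k=3,j=1): S=117.0614, K−S=0.0000, hold=11.7747 ⇒ V=11.7747 continue | (k=3,j=2): S=175.0283, K−S=0.0000, hold=1.9373 ⇒ V=1.9373 continue | (k=3,j=3): S=261.6993, K−S=0.0000, hold=0.0000 ⇒ V=0.0000 continue  boundary S*=-
step 2: (k=2,j=0): S=95.7341, K−S=15.1659, hold=21.9747 ⇒ V=21.9747 continue | (k=2,j=1): S=143.1400, K−S=0.0000, hold=6.7579 ⇒ V=6.7579 continue | (k=2,j=2): S=214.0205, K−S=0.0000, hold=0.9564 ⇒ V=0.9564 continue  boundary S*=-
step 1: (k=1,j=0): S=117.0614, K−S=0.0000, hold=14.1443 ⇒ V=14.1443 continue | (k=1,j=1): S=175.0283, K−S=0.0000, hold=3.8028 ⇒ V=3.8028 continue  boundary S*=-
step 0: (k=0,j=0): S=143.1400, K−S=0.0000, hold=8.8374 ⇒ V=8.8374 continue  boundary S*=-

price = 8.8374
boundary = - - - - 64.0283 78.2924 64.0283
tree:
8.8374
14.1443 3.8028
21.9747 6.7579 0.9564
32.8804 11.7747 1.9373 0.0000
46.8717 19.9741 3.9239 0.0000 0.0000
58.5369 32.6076 7.9479 0.0000 0.0000 0.0000
68.0769 46.8717 16.0986 0.0000 0.0000 0.0000 0.0000
75.8788 58.5369 32.6076 0.0000 0.0000 0.0000 0.0000 0.0000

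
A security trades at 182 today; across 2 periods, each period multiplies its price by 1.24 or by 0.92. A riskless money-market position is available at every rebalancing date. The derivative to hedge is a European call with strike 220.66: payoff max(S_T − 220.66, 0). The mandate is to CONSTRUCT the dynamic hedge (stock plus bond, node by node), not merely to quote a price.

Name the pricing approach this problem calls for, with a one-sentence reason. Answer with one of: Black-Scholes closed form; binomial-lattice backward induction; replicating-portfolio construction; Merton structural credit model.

Key observation: the mandate to exhibit the hedge at every date and state singles out the replicating-portfolio construction on the 2-period tree with factors 1.24 and 0.92 from 182.

framework: replicating-portfolio construction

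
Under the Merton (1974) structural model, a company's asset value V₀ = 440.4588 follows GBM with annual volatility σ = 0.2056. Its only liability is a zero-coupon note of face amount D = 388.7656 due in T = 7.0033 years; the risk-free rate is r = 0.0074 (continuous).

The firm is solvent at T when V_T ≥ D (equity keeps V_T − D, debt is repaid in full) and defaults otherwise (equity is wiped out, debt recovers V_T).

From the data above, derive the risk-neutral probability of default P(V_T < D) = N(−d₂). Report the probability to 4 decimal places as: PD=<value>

Work the structural quantities from V₀ = 440.4588 against face 388.7656:
d₁ = [ln(V₀/D) + (r + σ²/2)T] / (σ√T)
   = [ln(440.4588/388.7656) + (0.0074 + 0.5·0.2056²)·7.0033] / (0.2056·√7.0033)
   = [0.124840 + 0.199844] / 0.544095 = 0.596742
d₂ = d₁ − σ√T = 0.596742 − 0.544095 = 0.052648
risk-neutral PD = N(−d₂) = N(-0.052648) = 0.479006

PD=0.4790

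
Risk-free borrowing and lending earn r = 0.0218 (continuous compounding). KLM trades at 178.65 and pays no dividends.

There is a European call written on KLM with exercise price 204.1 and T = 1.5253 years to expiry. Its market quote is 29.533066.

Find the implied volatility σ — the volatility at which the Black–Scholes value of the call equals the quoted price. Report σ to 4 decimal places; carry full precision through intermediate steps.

At σ = 0.4171 the Black–Scholes value reproduces the quote:
σ√T = 0.4171·√1.5253 = 0.515131
d₁ = (ln(S/K) + (r+σ²/2)T) / (σ√T) = (ln(178.65/204.1) + (0.0218+0.4171²/2)·1.5253) / 0.515131 = (-0.133181 + 0.165932) / 0.515131 = 0.063576
d₂ = d₁ − σ√T = 0.063576 − 0.515131 = -0.451555
e^{−rT} = 0.967295
N(d₁) = 0.525346,  N(d₂) = 0.325795
V = S·N(d₁) − K·e^{−rT}·N(d₂) = 93.853096 − 64.320029 = 29.533066 (the observed quote) — the price is monotone increasing in volatility, hence this σ is the only solution

sigma = 0.4171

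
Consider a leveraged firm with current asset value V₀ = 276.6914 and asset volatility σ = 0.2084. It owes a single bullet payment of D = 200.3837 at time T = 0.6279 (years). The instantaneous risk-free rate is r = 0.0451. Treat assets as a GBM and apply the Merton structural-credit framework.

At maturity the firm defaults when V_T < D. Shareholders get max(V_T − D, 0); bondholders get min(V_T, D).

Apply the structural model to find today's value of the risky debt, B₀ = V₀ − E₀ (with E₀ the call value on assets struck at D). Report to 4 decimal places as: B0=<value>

B0=194.5583

Apply the equity-as-call identities (strike 200.3837, horizon 0.6279 years):
d₁ = [ln(V₀/D) + (r + σ²/2)T] / (σ√T)
   = [ln(276.6914/200.3837) + (0.0451 + 0.5·0.2084²)·0.6279] / (0.2084·√0.6279)
   = [0.322669 + 0.041953] / 0.165136 = 2.208005
d₂ = d₁ − σ√T = 2.208005 − 0.165136 = 2.042868
N(d₁) = 0.986378,  N(d₂) = 0.979467,  e^(−rT) = 0.972079
E₀ = V₀·N(d₁) − D·e^(−rT)·N(d₂)
   = 276.6914·0.986378 − 200.3837·0.972079·0.979467 = 82.133095
B₀ = V₀ − E₀ = 276.6914 − 82.133095 = 194.558305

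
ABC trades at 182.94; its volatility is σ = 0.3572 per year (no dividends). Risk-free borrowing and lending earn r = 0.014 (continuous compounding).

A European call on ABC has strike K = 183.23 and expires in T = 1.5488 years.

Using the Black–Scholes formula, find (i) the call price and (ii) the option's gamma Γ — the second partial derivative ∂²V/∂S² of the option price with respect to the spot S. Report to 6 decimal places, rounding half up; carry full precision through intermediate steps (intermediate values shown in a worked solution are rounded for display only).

price = 33.710339
Γ = 0.004733

σ√T = 0.3572·√1.5488 = 0.444538
d₁ = (ln(S/K) + (r+σ²/2)T) / (σ√T) = (ln(182.94/183.23) + (0.014+0.3572²/2)·1.5488) / 0.444538 = (-0.001584 + 0.120490) / 0.444538 = 0.267483
d₂ = d₁ − σ√T = 0.267483 − 0.444538 = -0.177055
e^{−rT} = 0.978550
N(d₁) = 0.605451,  N(d₂) = 0.429732
Call price V = S·N(d₁) − K·e^{−rT}·N(d₂) = 110.761260 − 77.050921 = 33.710339
φ(d₁) = (1/√(2π))·e^{−d₁²/2} = 0.384923
Γ = φ(d₁) / (S·σ·√T) = 0.004733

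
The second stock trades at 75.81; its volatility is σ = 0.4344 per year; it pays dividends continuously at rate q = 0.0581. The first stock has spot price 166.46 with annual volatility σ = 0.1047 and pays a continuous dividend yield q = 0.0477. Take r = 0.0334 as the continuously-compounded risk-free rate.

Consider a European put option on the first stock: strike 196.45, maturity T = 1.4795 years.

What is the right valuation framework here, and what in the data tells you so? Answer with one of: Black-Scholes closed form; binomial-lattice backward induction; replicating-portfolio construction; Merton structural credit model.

Key observation: the instrument is a plain European put (strike 196.45) on a lognormal asset; the exact continuous-time formula applies directly.

framework: Black-Scholes closed form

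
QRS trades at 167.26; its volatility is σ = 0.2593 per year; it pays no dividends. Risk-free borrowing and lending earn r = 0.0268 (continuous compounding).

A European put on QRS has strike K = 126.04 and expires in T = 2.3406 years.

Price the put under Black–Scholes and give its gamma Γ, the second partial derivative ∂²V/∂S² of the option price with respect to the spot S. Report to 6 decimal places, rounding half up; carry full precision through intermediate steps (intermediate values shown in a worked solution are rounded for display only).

σ√T = 0.2593·√2.3406 = 0.396704
d₁ = (ln(S/K) + (r+σ²/2)T) / (σ√T) = (ln(167.26/126.04) + (0.0268+0.2593²/2)·2.3406) / 0.396704 = (0.282950 + 0.141415) / 0.396704 = 1.069728
d₂ = d₁ − σ√T = 1.069728 − 0.396704 = 0.673025
e^{−rT} = 0.939199
N(−d₁) = 0.142371,  N(−d₂) = 0.250466
Put price V = K·e^{−rT}·N(−d₂) − S·N(−d₁) = 29.649286 − 23.812935 = 5.836351
φ(d₁) = (1/√(2π))·e^{−d₁²/2} = 0.225125
Γ = φ(d₁) / (S·σ·√T) = 0.003393

price = 5.836351
Γ = 0.003393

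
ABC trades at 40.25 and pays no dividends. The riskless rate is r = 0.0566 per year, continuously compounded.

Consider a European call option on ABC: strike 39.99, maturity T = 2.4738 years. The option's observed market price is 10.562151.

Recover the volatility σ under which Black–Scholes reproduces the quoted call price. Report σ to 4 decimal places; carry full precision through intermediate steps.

sigma = 0.3228

At σ = 0.3228 the Black–Scholes value reproduces the quote:
σ√T = 0.3228·√2.4738 = 0.507710
d₁ = (ln(S/K) + (r+σ²/2)T) / (σ√T) = (ln(40.25/39.99) + (0.0566+0.3228²/2)·2.4738) / 0.507710 = (0.006481 + 0.268902) / 0.507710 = 0.542401
d₂ = d₁ − σ√T = 0.542401 − 0.507710 = 0.034691
e^{−rT} = 0.869343
N(d₁) = 0.706229,  N(d₂) = 0.513837
V = S·N(d₁) − K·e^{−rT}·N(d₂) = 28.425711 − 17.863560 = 10.562151 (equal to the quote); since ∂V/∂σ > 0 for all σ, the implied volatility is unique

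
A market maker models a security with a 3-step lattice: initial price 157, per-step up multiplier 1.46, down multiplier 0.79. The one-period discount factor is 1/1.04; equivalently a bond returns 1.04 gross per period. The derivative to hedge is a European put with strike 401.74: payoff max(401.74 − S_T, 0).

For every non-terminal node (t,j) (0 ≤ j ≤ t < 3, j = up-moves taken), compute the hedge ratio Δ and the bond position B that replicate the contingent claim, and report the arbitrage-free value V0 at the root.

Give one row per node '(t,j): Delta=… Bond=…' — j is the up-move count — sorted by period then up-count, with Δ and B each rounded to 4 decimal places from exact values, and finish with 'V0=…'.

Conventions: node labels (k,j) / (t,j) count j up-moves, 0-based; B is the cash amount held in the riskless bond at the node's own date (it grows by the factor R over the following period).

Risk-neutral probability p* = (R−d)/(u−d) = (1.04−0.79)/(1.46−0.79) = 0.3731.
At maturity the claim pays: V(3,0)=324.3329, V(3,1)=258.6838, V(3,2)=137.3577, V(3,3)=0.0000
  t=2,j=0: stock 97.9837 → up 143.0562 (V=258.6838), down 77.4071 (V=324.3329). Price 288.3048; hedge Δ=-1.0000, bond B=386.2885.
  t=2,j=1: stock 181.0838 → up 264.3823 (V=137.3577), down 143.0562 (V=258.6838). Price 205.2047; hedge Δ=-1.0000, bond B=386.2885.
  t=2,j=2: stock 334.6612 → up 488.6054 (V=0.0000), down 264.3823 (V=137.3577). Price 82.7931; hedge Δ=-0.6126, bond B=287.8045.
  t=1,j=0: stock 124.0300 → up 181.0838 (V=205.2047), down 97.9837 (V=288.3048). Price 247.4012; hedge Δ=-1.0000, bond B=371.4312.
  t=1,j=1: stock 229.2200 → up 334.6612 (V=82.7931), down 181.0838 (V=205.2047). Price 153.3930; hedge Δ=-0.7971, bond B=336.0968.
  t=0,j=0: stock 157.0000 → up 229.2200 (V=153.3930), down 124.0300 (V=247.4012). Price 204.1572; hedge Δ=-0.8937, bond B=344.4680.
Verification: the root portfolio costs Δ(0,0)·S0 + B(0,0) = 204.1572, matching V0.

(0,0): Delta=-0.8937 Bond=344.4680
(1,0): Delta=-1.0000 Bond=371.4312
(1,1): Delta=-0.7971 Bond=336.0968
(2,0): Delta=-1.0000 Bond=386.2885
(2,1): Delta=-1.0000 Bond=386.2885
(2,2): Delta=-0.6126 Bond=287.8045
V0=204.1572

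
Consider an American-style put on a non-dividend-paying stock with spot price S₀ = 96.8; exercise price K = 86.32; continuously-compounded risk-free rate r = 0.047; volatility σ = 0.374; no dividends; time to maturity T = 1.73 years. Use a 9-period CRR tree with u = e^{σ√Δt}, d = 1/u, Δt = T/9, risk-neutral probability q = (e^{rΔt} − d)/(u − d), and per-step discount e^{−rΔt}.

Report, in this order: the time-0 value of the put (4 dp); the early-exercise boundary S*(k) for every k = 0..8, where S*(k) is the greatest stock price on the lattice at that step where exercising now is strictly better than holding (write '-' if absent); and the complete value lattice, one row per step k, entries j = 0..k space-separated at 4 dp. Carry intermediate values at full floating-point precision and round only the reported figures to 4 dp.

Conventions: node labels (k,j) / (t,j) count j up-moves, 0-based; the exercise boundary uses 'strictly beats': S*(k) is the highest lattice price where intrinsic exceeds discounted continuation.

params: Δt=0.19222 u=1.17818 d=0.84876 q=0.48665 e^(-rΔt)=0.99101
t_9 payoffs: 64.1911 55.6025 43.6805 27.1315 4.1596 0.0000 0.0000 0.0000 0.0000 0.0000
t_8: node(8,0) S=26.0719 payoff=60.2481 vs cont=59.4717 → 60.2481 [stop]  node(8,1) S=36.1909 payoff=50.1291 vs cont=49.3528 → 50.1291 [stop]  node(8,2) S=50.2371 payoff=36.0829 vs cont=35.3066 → 36.0829 [stop]  node(8,3) S=69.7349 payoff=16.5851 vs cont=15.8088 → 16.5851 [stop]  node(8,4) S=96.8000 payoff=0.0000 vs cont=2.1161 → 2.1161 [wait]  node(8,5) S=134.3695 payoff=0.0000 vs cont=0.0000 → 0.0000 [wait]  node(8,6) S=186.5204 payoff=0.0000 vs cont=0.0000 → 0.0000 [wait]  node(8,7) S=258.9118 payoff=0.0000 vs cont=0.0000 → 0.0000 [wait]  node(8,8) S=359.3994 payoff=0.0000 vs cont=0.0000 → 0.0000 [wait]  ⇒ S*(8)=69.7349
t_7: node(7,0) S=30.7175 payoff=55.6025 vs cont=54.8261 → 55.6025 [stop]  node(7,1) S=42.6395 payoff=43.6805 vs cont=42.9042 → 43.6805 [stop]  node(7,2) S=59.1885 payoff=27.1315 vs cont=26.3552 → 27.1315 [stop]  node(7,3) S=82.1604 payoff=4.1596 vs cont=9.4580 → 9.4580 [wait]  node(7,4) S=114.0481 payoff=0.0000 vs cont=1.0765 → 1.0765 [wait]  node(7,5) S=158.3119 payoff=0.0000 vs cont=0.0000 → 0.0000 [wait]  node(7,6) S=219.7552 payoff=0.0000 vs cont=0.0000 → 0.0000 [wait]  node(7,7) S=305.0455 payoff=0.0000 vs cont=0.0000 → 0.0000 [wait]  ⇒ S*(7)=59.1885
t_6: node(6,0) S=36.1909 payoff=50.1291 vs cont=49.3528 → 50.1291 [stop]  node(6,1) S=50.2371 payoff=36.0829 vs cont=35.3066 → 36.0829 [stop]  node(6,2) S=69.7349 payoff=16.5851 vs cont=18.3641 → 18.3641 [wait]  node(6,3) S=96.8000 payoff=0.0000 vs cont=5.3308 → 5.3308 [wait]  node(6,4) S=134.3695 payoff=0.0000 vs cont=0.5477 → 0.5477 [wait]  node(6,5) S=186.5204 payoff=0.0000 vs cont=0.0000 → 0.0000 [wait]  node(6,6) S=258.9118 payoff=0.0000 vs cont=0.0000 → 0.0000 [wait]  ⇒ S*(6)=50.2371
t_5: node(5,0) S=42.6395 payoff=43.6805 vs cont=42.9042 → 43.6805 [stop]  node(5,1) S=59.1885 payoff=27.1315 vs cont=27.2131 → 27.2131 [wait]  node(5,2) S=82.1604 payoff=4.1596 vs cont=11.9133 → 11.9133 [wait]  node(5,3) S=114.0481 payoff=0.0000 vs cont=2.9761 → 2.9761 [wait]  node(5,4) S=158.3119 payoff=0.0000 vs cont=0.2786 → 0.2786 [wait]  node(5,5) S=219.7552 payoff=0.0000 vs cont=0.0000 → 0.0000 [wait]  ⇒ S*(5)=42.6395
t_4: node(4,0) S=50.2371 payoff=36.0829 vs cont=35.3459 → 36.0829 [stop]  node(4,1) S=69.7349 payoff=16.5851 vs cont=19.5897 → 19.5897 [wait]  node(4,2) S=96.8000 payoff=0.0000 vs cont=7.4960 → 7.4960 [wait]  node(4,3) S=134.3695 payoff=0.0000 vs cont=1.6484 → 1.6484 [wait]  node(4,4) S=186.5204 payoff=0.0000 vs cont=0.1417 → 0.1417 [wait]  ⇒ S*(4)=50.2371
t_3: node(3,0) S=59.1885 payoff=27.1315 vs cont=27.8042 → 27.8042 [wait]  node(3,1) S=82.1604 payoff=4.1596 vs cont=13.5811 → 13.5811 [wait]  node(3,2) S=114.0481 payoff=0.0000 vs cont=4.6085 → 4.6085 [wait]  node(3,3) S=158.3119 payoff=0.0000 vs cont=0.9070 → 0.9070 [wait]  ⇒ S*(3)=-
t_2: node(2,0) S=69.7349 payoff=16.5851 vs cont=20.6947 → 20.6947 [wait]  node(2,1) S=96.8000 payoff=0.0000 vs cont=9.1317 → 9.1317 [wait]  node(2,2) S=134.3695 payoff=0.0000 vs cont=2.7819 → 2.7819 [wait]  ⇒ S*(2)=-
t_1: node(1,0) S=82.1604 payoff=4.1596 vs cont=14.9321 → 14.9321 [wait]  node(1,1) S=114.0481 payoff=0.0000 vs cont=5.9873 → 5.9873 [wait]  ⇒ S*(1)=-
t_0: node(0,0) S=96.8000 payoff=0.0000 vs cont=10.4840 → 10.4840 [wait]  ⇒ S*(0)=-

price = 10.4840
boundary = - - - - 50.2371 42.6395 50.2371 59.1885 69.7349
tree:
10.4840
14.9321 5.9873
20.6947 9.1317 2.7819
27.8042 13.5811 4.6085 0.9070
36.0829 19.5897 7.4960 1.6484 0.1417
43.6805 27.2131 11.9133 2.9761 0.2786 0.0000
50.1291 36.0829 18.3641 5.3308 0.5477 0.0000 0.0000
55.6025 43.6805 27.1315 9.4580 1.0765 0.0000 0.0000 0.0000
60.2481 50.1291 36.0829 16.5851 2.1161 0.0000 0.0000 0.0000 0.0000
64.1911 55.6025 43.6805 27.1315 4.1596 0.0000 0.0000 0.0000 0.0000 0.0000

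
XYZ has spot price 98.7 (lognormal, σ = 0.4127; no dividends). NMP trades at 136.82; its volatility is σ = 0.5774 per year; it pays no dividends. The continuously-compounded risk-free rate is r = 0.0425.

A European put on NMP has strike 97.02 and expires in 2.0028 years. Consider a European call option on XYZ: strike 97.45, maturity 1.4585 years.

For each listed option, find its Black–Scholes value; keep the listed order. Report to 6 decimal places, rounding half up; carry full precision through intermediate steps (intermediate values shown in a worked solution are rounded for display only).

[NMP put K=97.02]
σ√T = 0.5774·√2.0028 = 0.817138
d₁ = (ln(S/K) + (r+σ²/2)T) / (σ√T) = (ln(136.82/97.02) + (0.0425+0.5774²/2)·2.0028) / 0.817138 = (0.343749 + 0.418977) / 0.817138 = 0.933411
d₂ = d₁ − σ√T = 0.933411 − 0.817138 = 0.116272
e^{−rT} = 0.918403
N(−d₁) = 0.175304,  N(−d₂) = 0.453718
price = K·e^{−rT}·N(−d₂) − S·N(−d₁) = 40.427876 − 23.985094 = 16.442782
[XYZ call K=97.45]
σ√T = 0.4127·√1.4585 = 0.498411
d₁ = (ln(S/K) + (r+σ²/2)T) / (σ√T) = (ln(98.7/97.45) + (0.0425+0.4127²/2)·1.4585) / 0.498411 = (0.012746 + 0.186193) / 0.498411 = 0.399146
d₂ = d₁ − σ√T = 0.399146 − 0.498411 = -0.099266
e^{−rT} = 0.939896
N(d₁) = 0.655107,  N(d₂) = 0.460464
price = S·N(d₁) − K·e^{−rT}·N(d₂) = 64.659063 − 42.175184 = 22.483879

price(NMP put K=97.02) = 16.442782
price(XYZ call K=97.45) = 22.483879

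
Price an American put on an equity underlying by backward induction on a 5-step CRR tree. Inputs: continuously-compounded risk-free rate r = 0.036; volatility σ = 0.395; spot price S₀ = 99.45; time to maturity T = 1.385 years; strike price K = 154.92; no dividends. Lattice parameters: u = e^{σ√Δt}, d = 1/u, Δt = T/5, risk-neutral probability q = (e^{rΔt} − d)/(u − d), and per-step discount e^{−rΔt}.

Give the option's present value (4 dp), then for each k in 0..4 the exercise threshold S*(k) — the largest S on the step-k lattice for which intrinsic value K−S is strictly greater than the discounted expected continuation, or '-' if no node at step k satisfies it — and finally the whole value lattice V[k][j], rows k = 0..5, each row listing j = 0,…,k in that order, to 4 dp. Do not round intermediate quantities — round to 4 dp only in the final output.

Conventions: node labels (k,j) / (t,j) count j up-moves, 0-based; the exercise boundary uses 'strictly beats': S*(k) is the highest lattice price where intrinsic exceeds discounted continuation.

Δt=0.27700  u=1.23108  d=0.81230  q=0.47214  discount=0.99008
step 5 (expiry): payoffs max(K−S,0) = 119.7499 101.6177 74.1373 32.4891 0.0000 0.0000
step 4: (k=4,j=0): S=43.2972, K−S=111.6228, hold=110.0856 ⇒ V=111.6228 exercise | (k=4,j=1): S=65.6194, K−S=89.3006, hold=87.7634 ⇒ V=89.3006 exercise | (k=4,j=2): S=99.4500, K−S=55.4700, hold=53.9328 ⇒ V=55.4700 exercise | (k=4,j=3): S=150.7222, K−S=4.1978, hold=16.9794 ⇒ V=16.9794 continue | (k=4,j=4): S=228.4281, K−S=0.0000, hold=0.0000 ⇒ V=0.0000 continue  boundary S*=99.4500
step 3: (k=3,j=0): S=53.3023, K−S=101.6177, hold=100.0805 ⇒ V=101.6177 exercise | (k=3,j=1): S=80.7827, K−S=74.1373, hold=72.6001 ⇒ V=74.1373 exercise | (k=3,j=2): S=122.4309, K−S=32.4891, hold=36.9268 ⇒ V=36.9268 continue | (k=3,j=3): S=185.5510, K−S=0.0000, hold=8.8737 ⇒ V=8.8737 continue  boundary S*=80.7827
step 2: (k=2,j=0): S=65.6194, K−S=89.3006, hold=87.7634 ⇒ V=89.3006 exercise | (k=2,j=1): S=99.4500, K−S=55.4700, hold=56.0073 ⇒ V=56.0073 continue | (k=2,j=2): S=150.7222, K−S=4.1978, hold=23.4467 ⇒ V=23.4467 continue  boundary S*=65.6194
step 1: (k=1,j=0): S=80.7827, K−S=74.1373, hold=72.8512 ⇒ V=74.1373 exercise | (k=1,j=1): S=122.4309, K−S=32.4891, hold=40.2308 ⇒ V=40.2308 continue  boundary S*=80.7827
step 0: (k=0,j=0): S=99.4500, K−S=55.4700, hold=57.5517 ⇒ V=57.5517 continue  boundary S*=-

price = 57.5517
boundary = - 80.7827 65.6194 80.7827 99.4500
tree:
57.5517
74.1373 40.2308
89.3006 56.0073 23.4467
101.6177 74.1373 36.9268 8.8737
111.6228 89.3006 55.4700 16.9794 0.0000
119.7499 101.6177 74.1373 32.4891 0.0000 0.0000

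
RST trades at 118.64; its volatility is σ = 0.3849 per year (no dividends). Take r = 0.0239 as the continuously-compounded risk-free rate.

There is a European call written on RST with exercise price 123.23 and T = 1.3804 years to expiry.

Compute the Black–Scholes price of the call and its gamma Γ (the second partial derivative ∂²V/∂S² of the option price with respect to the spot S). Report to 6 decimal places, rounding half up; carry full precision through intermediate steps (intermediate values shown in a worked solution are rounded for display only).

price = 20.981555
Γ = 0.007266

σ√T = 0.3849·√1.3804 = 0.452221
d₁ = (ln(S/K) + (r+σ²/2)T) / (σ√T) = (ln(118.64/123.23) + (0.0239+0.3849²/2)·1.3804) / 0.452221 = (-0.037959 + 0.135243) / 0.452221 = 0.215126
d₂ = d₁ − σ√T = 0.215126 − 0.452221 = -0.237094
e^{−rT} = 0.967547
N(d₁) = 0.585166,  N(d₂) = 0.406292
Call price V = S·N(d₁) − K·e^{−rT}·N(d₂) = 69.424037 − 48.442482 = 20.981555
φ(d₁) = (1/√(2π))·e^{−d₁²/2} = 0.389817
Γ = φ(d₁) / (S·σ·√T) = 0.007266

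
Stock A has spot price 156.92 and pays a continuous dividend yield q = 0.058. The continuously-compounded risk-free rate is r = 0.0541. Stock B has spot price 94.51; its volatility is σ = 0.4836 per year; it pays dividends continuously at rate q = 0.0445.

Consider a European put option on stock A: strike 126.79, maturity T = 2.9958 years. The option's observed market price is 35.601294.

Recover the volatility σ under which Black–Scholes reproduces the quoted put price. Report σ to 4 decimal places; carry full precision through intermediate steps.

At σ = 0.5903 the Black–Scholes value reproduces the quote:
σ√T = 0.5903·√2.9958 = 1.021714
d₁ = (ln(S/K) + (r−q+σ²/2)T) / (σ√T) = (ln(156.92/126.79) + (0.0541−0.058+0.5903²/2)·2.9958) / 1.021714 = (0.213204 + 0.510266) / 1.021714 = 0.708094
d₂ = d₁ − σ√T = 0.708094 − 1.021714 = -0.313619
e^{−rT} = 0.850379
e^{−qT} = 0.840502
N(−d₁) = 0.239443,  N(−d₂) = 0.623095
V = K·e^{−rT}·N(−d₂) − S·e^{−qT}·N(−d₁) = 67.181836 − 31.580542 = 35.601294 (the observed quote) — the price is monotone increasing in volatility, hence this σ is the only solution

sigma = 0.5903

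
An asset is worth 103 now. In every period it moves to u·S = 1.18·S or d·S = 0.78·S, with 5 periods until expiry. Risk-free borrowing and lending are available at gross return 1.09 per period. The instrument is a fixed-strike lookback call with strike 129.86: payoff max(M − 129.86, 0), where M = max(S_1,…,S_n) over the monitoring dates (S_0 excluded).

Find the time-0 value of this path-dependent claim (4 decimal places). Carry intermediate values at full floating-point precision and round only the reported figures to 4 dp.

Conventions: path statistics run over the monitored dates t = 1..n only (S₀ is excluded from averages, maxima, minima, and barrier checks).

No-arbitrage gives p* = (R−d)/(u−d) = 0.7750: enumerate every path, weight its payoff by its p*-probability, and discount by R^5.
Enumerate all 2^5 = 32 price paths (U = up ×1.18, D = down ×0.78); each path with k up-moves has probability p*^k·(1−p*)^(5−k).
DDDDD: M=80.3400, payoff=0.0000, prob=0.000577
UDDDD: M=121.5400, payoff=0.0000, prob=0.001986
DUDDD: M=94.8012, payoff=0.0000, prob=0.001986
UUDDD: M=143.4172, payoff=13.5572, prob=0.006841
DDUDD: M=80.3400, payoff=0.0000, prob=0.001986
UDUDD: M=121.5400, payoff=0.0000, prob=0.006841
DUUDD: M=111.8654, payoff=0.0000, prob=0.006841
UUUDD: M=169.2323, payoff=39.3723, prob=0.023565
DDDUD: M=80.3400, payoff=0.0000, prob=0.001986
UDDUD: M=121.5400, payoff=0.0000, prob=0.006841
DUDUD: M=94.8012, payoff=0.0000, prob=0.006841
UUDUD: M=143.4172, payoff=13.5572, prob=0.023565
DDUUD: M=87.2550, payoff=0.0000, prob=0.006841
UDUUD: M=132.0012, payoff=2.1412, prob=0.023565
DUUUD: M=132.0012, payoff=2.1412, prob=0.023565
UUUUD: M=199.6941, payoff=69.8341, prob=0.081169
DDDDU: M=80.3400, payoff=0.0000, prob=0.001986
UDDDU: M=121.5400, payoff=0.0000, prob=0.006841
DUDDU: M=94.8012, payoff=0.0000, prob=0.006841
UUDDU: M=143.4172, payoff=13.5572, prob=0.023565
DDUDU: M=80.3400, payoff=0.0000, prob=0.006841
UDUDU: M=121.5400, payoff=0.0000, prob=0.023565
DUUDU: M=111.8654, payoff=0.0000, prob=0.023565
UUUDU: M=169.2323, payoff=39.3723, prob=0.081169
DDDUU: M=80.3400, payoff=0.0000, prob=0.006841
UDDUU: M=121.5400, payoff=0.0000, prob=0.023565
DUDUU: M=102.9609, payoff=0.0000, prob=0.023565
UUDUU: M=155.7614, payoff=25.9014, prob=0.081169
DDUUU: M=102.9609, payoff=0.0000, prob=0.023565
UDUUU: M=155.7614, payoff=25.9014, prob=0.081169
DUUUU: M=155.7614, payoff=25.9014, prob=0.081169
UUUUU: M=235.6390, payoff=105.7790, prob=0.279582
Price = Σ prob·payoff / R^5 = 46.505624 / 1.538624 = 30.2255

price = 30.2255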